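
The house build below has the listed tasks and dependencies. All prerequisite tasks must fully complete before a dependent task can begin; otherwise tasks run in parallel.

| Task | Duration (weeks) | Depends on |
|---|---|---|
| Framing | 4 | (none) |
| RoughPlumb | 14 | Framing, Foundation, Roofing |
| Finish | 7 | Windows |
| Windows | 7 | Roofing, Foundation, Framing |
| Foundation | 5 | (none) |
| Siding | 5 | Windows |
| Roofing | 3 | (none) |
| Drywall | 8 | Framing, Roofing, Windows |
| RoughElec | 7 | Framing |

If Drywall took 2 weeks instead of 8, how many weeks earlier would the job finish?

Baseline: Foundation→Windows→Drywall = 5+7+8 = 20 → 20 weeks.
Since Drywall is critical, the -6 change carries straight to that chain (now 14 weeks).
New critical path: Foundation→Windows→Finish = 5+7+7 = 19 ⇒ 19 weeks.
Change in finish: 19 − 20 = -1 weeks.

1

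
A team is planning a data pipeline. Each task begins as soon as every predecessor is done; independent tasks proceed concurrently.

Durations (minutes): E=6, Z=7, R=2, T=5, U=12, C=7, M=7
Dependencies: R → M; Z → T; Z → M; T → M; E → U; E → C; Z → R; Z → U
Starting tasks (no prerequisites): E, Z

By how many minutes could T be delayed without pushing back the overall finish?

Critical path: Z→T→M = 7+5+7 = 19, so the finish is 19 minutes.
T finishes as early as 12 and must finish by 12.
Float = 19 − 19 = 0.

0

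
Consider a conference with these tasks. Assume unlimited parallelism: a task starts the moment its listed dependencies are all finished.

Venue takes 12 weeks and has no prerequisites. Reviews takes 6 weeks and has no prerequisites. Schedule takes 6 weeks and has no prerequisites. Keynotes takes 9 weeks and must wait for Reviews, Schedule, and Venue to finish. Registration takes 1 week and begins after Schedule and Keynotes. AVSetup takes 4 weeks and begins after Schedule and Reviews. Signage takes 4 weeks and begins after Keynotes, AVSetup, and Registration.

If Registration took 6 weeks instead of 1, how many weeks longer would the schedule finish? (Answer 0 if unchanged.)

5

Actual critical path: Venue→Keynotes→Registration→Signage = 12+9+1+4 = 26 ⇒ 26 weeks.
Since Registration is critical, the +5 change carries straight to that chain (now 31 weeks).
That remains the longest chain; total 31 weeks.
Change in finish: 31 − 26 = +5 weeks.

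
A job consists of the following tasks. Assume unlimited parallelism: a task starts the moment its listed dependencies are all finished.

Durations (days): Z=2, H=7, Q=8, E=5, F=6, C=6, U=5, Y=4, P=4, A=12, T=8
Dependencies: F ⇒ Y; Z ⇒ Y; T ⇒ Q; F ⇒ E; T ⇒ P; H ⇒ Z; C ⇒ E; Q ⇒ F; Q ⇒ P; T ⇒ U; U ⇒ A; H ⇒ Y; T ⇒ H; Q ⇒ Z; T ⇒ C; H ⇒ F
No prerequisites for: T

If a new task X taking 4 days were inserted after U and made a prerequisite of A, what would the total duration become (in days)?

29

Originally the plan takes 27 days.
With X inserted, A now waits for max(U, X).
New critical path: T→U→X→A = 8+5+4+12 = 29 ⇒ 29 days.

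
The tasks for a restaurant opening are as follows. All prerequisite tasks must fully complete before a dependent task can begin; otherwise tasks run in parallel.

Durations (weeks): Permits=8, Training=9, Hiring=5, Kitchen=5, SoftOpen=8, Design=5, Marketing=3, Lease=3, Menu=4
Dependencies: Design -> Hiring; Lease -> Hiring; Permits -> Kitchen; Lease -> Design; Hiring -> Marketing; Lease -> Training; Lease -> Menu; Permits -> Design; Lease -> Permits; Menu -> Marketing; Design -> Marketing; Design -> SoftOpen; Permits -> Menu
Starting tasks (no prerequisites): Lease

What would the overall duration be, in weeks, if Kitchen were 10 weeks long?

Actual critical path: Lease→Permits→Design→Hiring→Marketing = 3+8+5+5+3 = 24 ⇒ 24 weeks.
The longest path through Kitchen is only 16 weeks, so Kitchen has float 8.
The critical path is still Lease→Permits→Design→Hiring→Marketing; finish is now 24 weeks.

24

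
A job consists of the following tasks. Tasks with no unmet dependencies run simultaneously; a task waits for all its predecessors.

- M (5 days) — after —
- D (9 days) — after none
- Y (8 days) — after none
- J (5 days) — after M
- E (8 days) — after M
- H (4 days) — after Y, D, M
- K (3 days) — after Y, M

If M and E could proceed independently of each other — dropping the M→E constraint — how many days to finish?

With the dependency in place, M→E = 5+8 = 13 sets the finish at 13 days.
Without M→E, E's earliest start moves from 5 to 0.
New critical path: D→H = 9+4 = 13 ⇒ 13 days.

13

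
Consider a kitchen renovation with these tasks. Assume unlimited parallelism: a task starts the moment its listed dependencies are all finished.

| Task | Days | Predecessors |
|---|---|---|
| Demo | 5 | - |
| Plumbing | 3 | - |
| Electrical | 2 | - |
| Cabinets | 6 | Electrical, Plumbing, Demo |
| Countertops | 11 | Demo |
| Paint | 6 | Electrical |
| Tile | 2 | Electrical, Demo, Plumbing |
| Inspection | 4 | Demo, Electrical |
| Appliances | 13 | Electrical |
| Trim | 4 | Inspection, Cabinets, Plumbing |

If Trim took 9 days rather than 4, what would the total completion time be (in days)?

20

Critical path before the change: Demo→Countertops = 5+11 = 16 giving 16 days.
The longest path through Trim is only 15 days, so Trim has float 1.
Now Demo→Cabinets→Trim = 5+6+9 = 20 is longest, so the finish becomes 20 days.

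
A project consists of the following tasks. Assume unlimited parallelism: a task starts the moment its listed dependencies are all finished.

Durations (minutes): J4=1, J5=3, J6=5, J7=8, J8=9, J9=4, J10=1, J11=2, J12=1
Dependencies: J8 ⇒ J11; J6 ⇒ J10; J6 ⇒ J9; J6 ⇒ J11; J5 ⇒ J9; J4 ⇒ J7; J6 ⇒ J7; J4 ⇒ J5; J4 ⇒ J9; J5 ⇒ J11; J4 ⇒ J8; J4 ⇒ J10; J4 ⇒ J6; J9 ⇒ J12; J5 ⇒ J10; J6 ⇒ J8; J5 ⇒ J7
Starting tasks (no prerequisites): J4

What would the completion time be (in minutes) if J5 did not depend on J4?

Original critical path: J4→J6→J8→J11 = 1+5+9+2 = 17 ⇒ 17 minutes.
Without J4→J5, J5's earliest start moves from 1 to 0.
After: J4→J6→J8→J11 = 1+5+9+2 = 17 → 17 minutes.

17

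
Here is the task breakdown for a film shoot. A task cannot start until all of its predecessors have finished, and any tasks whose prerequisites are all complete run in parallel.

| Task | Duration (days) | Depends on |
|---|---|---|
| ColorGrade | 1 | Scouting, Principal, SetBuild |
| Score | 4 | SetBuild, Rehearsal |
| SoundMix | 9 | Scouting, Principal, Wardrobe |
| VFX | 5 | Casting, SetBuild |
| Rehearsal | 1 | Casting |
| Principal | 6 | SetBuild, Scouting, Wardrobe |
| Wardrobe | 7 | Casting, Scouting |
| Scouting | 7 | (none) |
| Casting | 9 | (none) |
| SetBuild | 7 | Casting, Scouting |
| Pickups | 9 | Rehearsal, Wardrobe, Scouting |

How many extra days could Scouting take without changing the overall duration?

Critical path: Casting→SetBuild→Principal→SoundMix = 9+7+6+9 = 31, so the finish is 31 days.
Scouting finishes as early as 7 and must finish by 9.
Slack of Scouting = 2 − 0 = 2 days.

2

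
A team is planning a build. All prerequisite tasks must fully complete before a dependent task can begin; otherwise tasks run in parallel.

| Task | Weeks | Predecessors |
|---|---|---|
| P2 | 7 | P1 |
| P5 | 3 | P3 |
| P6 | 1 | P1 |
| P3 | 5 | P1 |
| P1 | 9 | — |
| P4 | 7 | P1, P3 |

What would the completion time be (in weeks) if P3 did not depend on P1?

With the dependency in place, P1→P3→P4 = 9+5+7 = 21 sets the finish at 21 weeks.
Without P1→P3, P3's earliest start moves from 9 to 0.
The longest chain is now P1→P2 = 9+7 = 16, so the schedule takes 16 weeks.

16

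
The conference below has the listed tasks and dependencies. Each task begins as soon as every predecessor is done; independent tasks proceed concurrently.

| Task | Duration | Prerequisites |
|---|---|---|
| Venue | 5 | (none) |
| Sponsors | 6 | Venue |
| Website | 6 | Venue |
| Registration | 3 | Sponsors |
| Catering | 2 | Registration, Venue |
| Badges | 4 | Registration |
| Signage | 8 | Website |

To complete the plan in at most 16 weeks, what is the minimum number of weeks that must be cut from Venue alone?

3

Current finish: 19 weeks; target: 16.
Venue is on every critical path, so each week cut from Venue cuts the finish by one (this holds down to a finish of 15).
Need 19 − 16 = 3 weeks off Venue → Venue becomes 2 weeks, finish becomes 16.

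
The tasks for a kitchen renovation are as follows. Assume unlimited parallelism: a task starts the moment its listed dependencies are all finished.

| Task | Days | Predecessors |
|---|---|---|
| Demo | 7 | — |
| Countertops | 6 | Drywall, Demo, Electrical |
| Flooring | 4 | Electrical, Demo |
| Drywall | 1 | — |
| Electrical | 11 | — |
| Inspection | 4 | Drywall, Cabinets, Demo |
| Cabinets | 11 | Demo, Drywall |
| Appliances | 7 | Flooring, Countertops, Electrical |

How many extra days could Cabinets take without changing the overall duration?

Critical path: Electrical→Countertops→Appliances = 11+6+7 = 24, so the finish is 24 days.
Longest path through Cabinets: 22 days (earliest finish 18, latest finish 20).
Float = 24 − 22 = 2.

2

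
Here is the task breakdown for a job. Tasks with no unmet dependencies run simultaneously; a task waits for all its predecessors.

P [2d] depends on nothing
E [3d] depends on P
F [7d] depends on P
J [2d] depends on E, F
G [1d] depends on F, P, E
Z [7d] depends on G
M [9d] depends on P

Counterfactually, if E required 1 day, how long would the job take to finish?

17

Baseline: P→F→G→Z = 2+7+1+7 = 17 → 17 days.
E has 4 days of float (longest path through it is 13).
That remains the longest chain; total 17 days.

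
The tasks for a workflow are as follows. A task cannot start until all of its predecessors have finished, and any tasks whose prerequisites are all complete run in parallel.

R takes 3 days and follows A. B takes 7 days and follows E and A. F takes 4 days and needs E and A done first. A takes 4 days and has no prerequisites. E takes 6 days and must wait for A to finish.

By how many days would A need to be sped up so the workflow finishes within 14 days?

3

Current finish: 17 days; target: 14.
A is on every critical path, so each day cut from A cuts the finish by one (this holds down to a finish of 14).
Need 17 − 14 = 3 days off A → A becomes 1 day, finish becomes 14.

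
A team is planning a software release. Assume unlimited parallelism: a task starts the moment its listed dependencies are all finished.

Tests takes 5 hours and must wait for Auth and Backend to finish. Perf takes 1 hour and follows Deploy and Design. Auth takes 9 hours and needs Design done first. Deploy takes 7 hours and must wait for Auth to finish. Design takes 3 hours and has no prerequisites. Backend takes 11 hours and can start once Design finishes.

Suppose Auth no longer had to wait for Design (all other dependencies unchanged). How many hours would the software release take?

Before: longest chain Design→Auth→Deploy→Perf = 3+9+7+1 = 20, finish 20.
Without Design→Auth, Auth's earliest start moves from 3 to 0.
After: Design→Backend→Tests = 3+11+5 = 19 → 19 hours.

19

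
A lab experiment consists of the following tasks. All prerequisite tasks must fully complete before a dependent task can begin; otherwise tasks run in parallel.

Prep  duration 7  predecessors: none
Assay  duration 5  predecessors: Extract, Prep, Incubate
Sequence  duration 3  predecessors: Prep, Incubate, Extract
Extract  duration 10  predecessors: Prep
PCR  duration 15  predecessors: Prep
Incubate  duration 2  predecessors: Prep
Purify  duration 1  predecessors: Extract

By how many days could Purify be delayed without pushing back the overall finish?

Prep→Extract→Assay = 7+10+5 = 22 sets the makespan at 22 days.
The longest chain containing Purify totals 18 days.
Float = 22 − 18 = 4.

4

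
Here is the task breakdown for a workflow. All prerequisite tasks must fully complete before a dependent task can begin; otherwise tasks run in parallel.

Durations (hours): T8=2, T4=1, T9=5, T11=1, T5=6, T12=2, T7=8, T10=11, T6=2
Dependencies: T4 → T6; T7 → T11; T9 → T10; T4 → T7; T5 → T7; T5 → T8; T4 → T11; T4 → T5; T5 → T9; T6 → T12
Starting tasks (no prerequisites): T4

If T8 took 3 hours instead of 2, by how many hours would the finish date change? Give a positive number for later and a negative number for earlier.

0

Critical path before the change: T4→T5→T9→T10 = 1+6+5+11 = 23 giving 23 hours.
The longest path through T8 is only 9 hours, so T8 has float 14.
That remains the longest chain; total 23 hours.
Change in finish: 23 − 23 = +0 hours.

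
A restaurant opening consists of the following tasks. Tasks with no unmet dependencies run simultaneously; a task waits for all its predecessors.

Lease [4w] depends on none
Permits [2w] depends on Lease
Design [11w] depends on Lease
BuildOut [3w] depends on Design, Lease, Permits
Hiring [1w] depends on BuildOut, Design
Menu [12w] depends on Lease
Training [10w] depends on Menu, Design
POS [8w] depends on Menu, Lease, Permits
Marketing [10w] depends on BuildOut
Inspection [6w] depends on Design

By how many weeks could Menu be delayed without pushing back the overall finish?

The longest chain is Lease→Design→BuildOut→Marketing = 4+11+3+10 = 28; overall finish 28 weeks.
Menu finishes as early as 16 and must finish by 18.
Float = 28 − 26 = 2.

2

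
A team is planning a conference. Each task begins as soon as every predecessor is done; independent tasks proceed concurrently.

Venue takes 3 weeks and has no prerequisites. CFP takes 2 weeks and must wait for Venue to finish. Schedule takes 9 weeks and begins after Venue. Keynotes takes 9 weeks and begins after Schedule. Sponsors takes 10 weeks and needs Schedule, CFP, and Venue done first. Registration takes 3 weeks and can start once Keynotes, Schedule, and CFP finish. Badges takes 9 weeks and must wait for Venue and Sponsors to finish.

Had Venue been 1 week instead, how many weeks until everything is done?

29

Baseline: Venue→Schedule→Sponsors→Badges = 3+9+10+9 = 31 → 31 weeks.
Venue lies on that path, so at 1 week the path becomes 29 weeks.
No other chain overtakes it, so the finish is 29 weeks.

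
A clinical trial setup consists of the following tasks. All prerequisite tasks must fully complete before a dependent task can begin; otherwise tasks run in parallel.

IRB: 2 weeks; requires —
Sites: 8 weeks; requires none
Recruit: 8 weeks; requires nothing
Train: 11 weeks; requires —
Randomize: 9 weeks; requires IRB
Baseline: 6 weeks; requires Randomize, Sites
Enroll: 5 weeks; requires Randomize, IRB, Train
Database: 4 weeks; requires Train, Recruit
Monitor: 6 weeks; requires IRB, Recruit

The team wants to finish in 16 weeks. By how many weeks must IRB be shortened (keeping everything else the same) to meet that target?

1

Current finish: 17 weeks; target: 16.
IRB is on every critical path, so each week cut from IRB cuts the finish by one (this holds down to a finish of 16).
Need 17 − 16 = 1 week off IRB → IRB becomes 1 week, finish becomes 16.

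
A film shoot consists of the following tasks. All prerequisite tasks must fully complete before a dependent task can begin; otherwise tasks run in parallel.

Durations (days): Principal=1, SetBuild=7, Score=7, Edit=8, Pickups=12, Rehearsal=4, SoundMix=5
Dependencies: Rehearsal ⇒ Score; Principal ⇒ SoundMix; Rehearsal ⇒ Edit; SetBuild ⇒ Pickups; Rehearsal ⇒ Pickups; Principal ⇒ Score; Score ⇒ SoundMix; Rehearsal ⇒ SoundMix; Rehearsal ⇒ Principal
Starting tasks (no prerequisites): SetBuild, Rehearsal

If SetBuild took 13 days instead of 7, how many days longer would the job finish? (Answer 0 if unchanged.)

The binding path is SetBuild→Pickups = 7+12 = 19; finish at 19 days.
SetBuild is on the critical path; changing it to 13 makes that path 25 days.
That remains the longest chain; total 25 days.
Change in finish: 25 − 19 = +6 days.

6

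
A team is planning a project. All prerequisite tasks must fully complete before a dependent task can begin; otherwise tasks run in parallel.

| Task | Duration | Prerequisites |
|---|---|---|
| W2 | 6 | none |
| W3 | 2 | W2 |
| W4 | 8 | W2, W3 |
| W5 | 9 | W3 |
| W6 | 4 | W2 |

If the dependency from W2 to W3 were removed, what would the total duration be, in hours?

Before: longest chain W2→W3→W5 = 6+2+9 = 17, finish 17.
Without W2→W3, W3's earliest start moves from 6 to 0.
The longest chain is now W2→W4 = 6+8 = 14, so the plan takes 14 hours.

14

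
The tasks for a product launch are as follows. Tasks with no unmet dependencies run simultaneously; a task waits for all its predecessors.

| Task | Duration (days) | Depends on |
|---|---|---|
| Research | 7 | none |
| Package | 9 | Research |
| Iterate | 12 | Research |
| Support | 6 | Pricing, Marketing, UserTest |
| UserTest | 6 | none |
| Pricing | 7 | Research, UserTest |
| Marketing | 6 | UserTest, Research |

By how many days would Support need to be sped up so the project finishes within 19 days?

Current finish: 20 days; target: 19.
Support is on every critical path, so each day cut from Support cuts the finish by one (this holds down to a finish of 19).
Need 20 − 19 = 1 day off Support → Support becomes 5 days, finish becomes 19.

1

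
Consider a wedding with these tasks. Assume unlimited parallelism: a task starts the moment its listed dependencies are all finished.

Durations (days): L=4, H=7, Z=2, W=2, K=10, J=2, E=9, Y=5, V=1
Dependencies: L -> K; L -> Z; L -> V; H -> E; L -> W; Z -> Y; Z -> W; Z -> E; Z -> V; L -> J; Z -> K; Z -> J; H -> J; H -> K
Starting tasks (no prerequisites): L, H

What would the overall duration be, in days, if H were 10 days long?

Critical path before the change: H→K = 7+10 = 17 giving 17 days.
H is on the critical path; changing it to 10 makes that path 20 days.
The critical path is still H→K; finish is now 20 days.

20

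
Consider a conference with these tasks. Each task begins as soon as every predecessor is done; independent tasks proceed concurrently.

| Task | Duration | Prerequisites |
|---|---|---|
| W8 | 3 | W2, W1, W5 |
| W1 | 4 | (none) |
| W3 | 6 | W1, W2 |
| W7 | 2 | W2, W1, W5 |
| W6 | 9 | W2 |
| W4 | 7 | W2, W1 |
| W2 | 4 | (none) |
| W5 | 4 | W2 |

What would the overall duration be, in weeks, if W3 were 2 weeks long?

13

The binding path is W2→W6 = 4+9 = 13; finish at 13 weeks.
W3 is off the critical path — its longest chain is 10 weeks, giving 3 of slack.
The critical path is still W2→W6; finish is now 13 weeks.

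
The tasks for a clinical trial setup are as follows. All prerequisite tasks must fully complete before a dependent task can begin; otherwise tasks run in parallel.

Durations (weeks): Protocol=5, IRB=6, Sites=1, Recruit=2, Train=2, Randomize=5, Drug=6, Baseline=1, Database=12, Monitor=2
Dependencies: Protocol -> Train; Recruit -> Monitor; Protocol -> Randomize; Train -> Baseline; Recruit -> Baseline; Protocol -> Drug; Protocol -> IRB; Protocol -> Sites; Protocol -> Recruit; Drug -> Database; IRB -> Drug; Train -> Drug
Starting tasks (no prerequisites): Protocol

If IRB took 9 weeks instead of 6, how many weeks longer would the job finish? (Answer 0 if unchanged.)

The binding path is Protocol→IRB→Drug→Database = 5+6+6+12 = 29; finish at 29 weeks.
IRB lies on that path, so at 9 weeks the path becomes 32 weeks.
No other chain overtakes it, so the finish is 32 weeks.
Change in finish: 32 − 29 = +3 weeks.

3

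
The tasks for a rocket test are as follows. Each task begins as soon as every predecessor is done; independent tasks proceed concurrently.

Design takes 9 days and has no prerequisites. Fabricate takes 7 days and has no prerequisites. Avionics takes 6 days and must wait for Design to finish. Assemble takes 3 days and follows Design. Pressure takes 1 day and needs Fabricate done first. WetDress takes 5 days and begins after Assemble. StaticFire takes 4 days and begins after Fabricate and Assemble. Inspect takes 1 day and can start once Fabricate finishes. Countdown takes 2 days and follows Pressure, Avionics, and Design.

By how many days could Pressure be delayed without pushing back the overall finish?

7

Critical path: Design→Avionics→Countdown = 9+6+2 = 17, so the finish is 17 days.
The longest chain containing Pressure totals 10 days.
Float = 17 − 10 = 7.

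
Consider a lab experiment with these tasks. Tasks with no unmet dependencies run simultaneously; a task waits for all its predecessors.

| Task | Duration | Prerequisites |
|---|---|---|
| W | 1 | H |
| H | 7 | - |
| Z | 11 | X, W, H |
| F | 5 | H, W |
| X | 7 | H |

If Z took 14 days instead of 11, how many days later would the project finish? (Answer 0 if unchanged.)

The binding path is H→X→Z = 7+7+11 = 25; finish at 25 days.
Z is on the critical path; changing it to 14 makes that path 28 days.
That remains the longest chain; total 28 days.
Change in finish: 28 − 25 = +3 days.

3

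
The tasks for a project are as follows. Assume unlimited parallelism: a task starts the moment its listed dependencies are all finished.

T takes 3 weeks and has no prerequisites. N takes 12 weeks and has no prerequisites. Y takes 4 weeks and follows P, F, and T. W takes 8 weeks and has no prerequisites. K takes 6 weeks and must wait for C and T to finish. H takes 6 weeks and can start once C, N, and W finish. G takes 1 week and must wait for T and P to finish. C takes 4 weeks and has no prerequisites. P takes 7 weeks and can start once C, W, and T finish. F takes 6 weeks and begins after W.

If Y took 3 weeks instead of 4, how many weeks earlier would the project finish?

1

Actual critical path: W→P→Y = 8+7+4 = 19 ⇒ 19 weeks.
Since Y is critical, the -1 change carries straight to that chain (now 18 weeks).
That remains the longest chain; total 18 weeks.
Change in finish: 18 − 19 = -1 weeks.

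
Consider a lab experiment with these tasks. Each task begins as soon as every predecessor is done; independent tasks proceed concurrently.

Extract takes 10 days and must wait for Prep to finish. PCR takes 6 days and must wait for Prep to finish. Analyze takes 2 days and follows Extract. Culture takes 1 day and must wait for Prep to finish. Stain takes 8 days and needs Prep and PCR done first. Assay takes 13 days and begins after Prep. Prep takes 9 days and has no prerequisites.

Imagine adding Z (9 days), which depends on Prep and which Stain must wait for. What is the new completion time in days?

26

Originally the lab experiment takes 23 days.
With Z inserted, Stain now waits for max(Prep, PCR, Z).
New critical path: Prep→Z→Stain = 9+9+8 = 26 ⇒ 26 days.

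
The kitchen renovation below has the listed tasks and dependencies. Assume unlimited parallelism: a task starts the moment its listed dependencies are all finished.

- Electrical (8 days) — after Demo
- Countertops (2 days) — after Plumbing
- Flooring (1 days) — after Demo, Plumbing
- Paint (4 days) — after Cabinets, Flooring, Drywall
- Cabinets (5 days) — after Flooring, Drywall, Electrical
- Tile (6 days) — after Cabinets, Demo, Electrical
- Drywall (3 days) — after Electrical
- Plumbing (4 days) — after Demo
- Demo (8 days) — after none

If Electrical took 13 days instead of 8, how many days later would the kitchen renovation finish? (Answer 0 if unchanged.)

Actual critical path: Demo→Electrical→Drywall→Cabinets→Tile = 8+8+3+5+6 = 30 ⇒ 30 days.
Electrical is on the critical path; changing it to 13 makes that path 35 days.
The critical path is still Demo→Electrical→Drywall→Cabinets→Tile; finish is now 35 days.
Change in finish: 35 − 30 = +5 days.

5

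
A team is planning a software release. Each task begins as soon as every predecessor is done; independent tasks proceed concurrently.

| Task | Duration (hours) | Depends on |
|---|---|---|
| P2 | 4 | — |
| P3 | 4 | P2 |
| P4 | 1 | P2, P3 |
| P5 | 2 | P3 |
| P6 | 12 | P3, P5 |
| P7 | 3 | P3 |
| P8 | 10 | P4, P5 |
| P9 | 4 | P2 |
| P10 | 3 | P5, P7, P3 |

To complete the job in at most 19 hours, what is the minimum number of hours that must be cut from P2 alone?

Current finish: 22 hours; target: 19.
P2 is on every critical path, so each hour cut from P2 cuts the finish by one (this holds down to a finish of 19).
Need 22 − 19 = 3 hours off P2 → P2 becomes 1 hour, finish becomes 19.

3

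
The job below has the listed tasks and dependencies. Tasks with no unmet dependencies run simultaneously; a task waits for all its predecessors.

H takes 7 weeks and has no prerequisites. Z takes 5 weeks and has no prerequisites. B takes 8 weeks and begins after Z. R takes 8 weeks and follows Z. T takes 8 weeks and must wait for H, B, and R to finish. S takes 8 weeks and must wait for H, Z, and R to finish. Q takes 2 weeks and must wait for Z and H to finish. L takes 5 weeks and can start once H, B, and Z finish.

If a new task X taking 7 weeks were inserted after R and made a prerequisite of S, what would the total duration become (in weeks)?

28

Originally the project takes 21 weeks.
With X inserted, S now waits for max(H, Z, R, X).
New critical path: Z→R→X→S = 5+8+7+8 = 28 ⇒ 28 weeks.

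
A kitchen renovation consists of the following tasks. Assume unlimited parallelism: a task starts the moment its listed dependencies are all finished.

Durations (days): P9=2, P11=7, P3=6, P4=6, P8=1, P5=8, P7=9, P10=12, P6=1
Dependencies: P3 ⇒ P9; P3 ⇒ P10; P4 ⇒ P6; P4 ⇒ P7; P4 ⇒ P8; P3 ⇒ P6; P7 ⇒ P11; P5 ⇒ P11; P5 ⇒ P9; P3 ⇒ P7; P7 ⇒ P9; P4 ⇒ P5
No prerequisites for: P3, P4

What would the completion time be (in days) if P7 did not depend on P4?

Original critical path: P3→P7→P11 = 6+9+7 = 22 ⇒ 22 days.
Dropping P4→P7 doesn't change P7's earliest start (6); another predecessor still binds.
After: P3→P7→P11 = 6+9+7 = 22 → 22 days.

22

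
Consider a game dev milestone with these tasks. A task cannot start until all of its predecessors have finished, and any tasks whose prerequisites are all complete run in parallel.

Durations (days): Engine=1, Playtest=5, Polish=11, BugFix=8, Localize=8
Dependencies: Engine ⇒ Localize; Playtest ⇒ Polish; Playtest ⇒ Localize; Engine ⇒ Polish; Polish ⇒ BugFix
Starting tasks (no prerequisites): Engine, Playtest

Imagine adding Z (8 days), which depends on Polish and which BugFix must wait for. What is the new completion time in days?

Originally the project takes 24 days.
With Z inserted, BugFix now waits for max(Polish, Z).
New critical path: Playtest→Polish→Z→BugFix = 5+11+8+8 = 32 ⇒ 32 days.

32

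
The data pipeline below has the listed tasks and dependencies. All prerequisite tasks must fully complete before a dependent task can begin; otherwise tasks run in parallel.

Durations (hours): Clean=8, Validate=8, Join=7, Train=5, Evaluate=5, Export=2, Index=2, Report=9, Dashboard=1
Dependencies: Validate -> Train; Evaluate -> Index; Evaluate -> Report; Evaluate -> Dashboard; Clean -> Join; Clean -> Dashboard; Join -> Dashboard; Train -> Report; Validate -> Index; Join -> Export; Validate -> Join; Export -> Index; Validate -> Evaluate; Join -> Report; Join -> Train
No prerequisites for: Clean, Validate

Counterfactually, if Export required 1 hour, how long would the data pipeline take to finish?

As given, the longest chain is Clean→Join→Train→Report = 8+7+5+9 = 29, so the finish is 29 hours.
Export is off the critical path — its longest chain is 19 hours, giving 10 of slack.
The critical path is still Clean→Join→Train→Report; finish is now 29 hours.

29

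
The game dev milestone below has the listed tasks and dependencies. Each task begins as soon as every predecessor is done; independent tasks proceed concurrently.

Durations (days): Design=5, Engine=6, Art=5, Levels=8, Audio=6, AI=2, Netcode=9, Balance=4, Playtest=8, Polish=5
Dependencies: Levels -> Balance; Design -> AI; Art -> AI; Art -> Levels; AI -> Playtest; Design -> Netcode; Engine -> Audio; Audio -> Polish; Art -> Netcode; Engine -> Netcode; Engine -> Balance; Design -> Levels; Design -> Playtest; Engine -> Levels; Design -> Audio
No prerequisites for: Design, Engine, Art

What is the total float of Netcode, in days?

Critical path: Engine→Levels→Balance = 6+8+4 = 18, so the finish is 18 days.
The longest chain containing Netcode totals 15 days.
Float = 18 − 15 = 3.

3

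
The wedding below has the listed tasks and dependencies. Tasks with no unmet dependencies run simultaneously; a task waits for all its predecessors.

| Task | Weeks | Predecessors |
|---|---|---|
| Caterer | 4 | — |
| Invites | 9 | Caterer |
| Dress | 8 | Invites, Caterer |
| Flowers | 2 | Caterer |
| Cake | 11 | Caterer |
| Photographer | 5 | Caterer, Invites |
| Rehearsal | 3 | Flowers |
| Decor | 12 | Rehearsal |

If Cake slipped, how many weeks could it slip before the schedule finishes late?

The longest chain is Caterer→Invites→Dress = 4+9+8 = 21; overall finish 21 weeks.
The longest chain containing Cake totals 15 weeks.
So Cake can slip 21 − 15 = 6 weeks.

6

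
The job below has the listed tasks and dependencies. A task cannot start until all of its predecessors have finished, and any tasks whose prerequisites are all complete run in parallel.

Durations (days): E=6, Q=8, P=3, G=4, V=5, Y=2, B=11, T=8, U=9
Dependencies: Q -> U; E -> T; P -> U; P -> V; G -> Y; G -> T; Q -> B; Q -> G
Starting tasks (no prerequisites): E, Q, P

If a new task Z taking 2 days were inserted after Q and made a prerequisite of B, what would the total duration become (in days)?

Originally the plan takes 20 days.
With Z inserted, B now waits for max(Q, Z).
New critical path: Q→Z→B = 8+2+11 = 21 ⇒ 21 days.

21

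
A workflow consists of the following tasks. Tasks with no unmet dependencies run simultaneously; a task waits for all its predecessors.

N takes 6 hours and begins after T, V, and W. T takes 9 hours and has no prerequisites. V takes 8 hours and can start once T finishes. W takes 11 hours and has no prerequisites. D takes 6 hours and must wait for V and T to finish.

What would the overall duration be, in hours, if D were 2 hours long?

Critical path before the change: T→V→D = 9+8+6 = 23 giving 23 hours.
D is on the critical path; changing it to 2 makes that path 19 hours.
The binding chain switches to T→V→N = 9+8+6 = 23; finish 23 hours.

23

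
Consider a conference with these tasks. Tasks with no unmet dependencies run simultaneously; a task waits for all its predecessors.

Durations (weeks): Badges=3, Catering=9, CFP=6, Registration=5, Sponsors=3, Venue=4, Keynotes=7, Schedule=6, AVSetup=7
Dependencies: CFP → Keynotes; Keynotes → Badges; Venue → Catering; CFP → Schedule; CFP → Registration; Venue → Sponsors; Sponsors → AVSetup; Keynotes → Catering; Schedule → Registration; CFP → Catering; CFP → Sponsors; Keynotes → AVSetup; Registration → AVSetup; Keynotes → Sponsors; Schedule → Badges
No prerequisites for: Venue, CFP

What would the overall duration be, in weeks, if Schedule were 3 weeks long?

The binding path is CFP→Schedule→Registration→AVSetup = 6+6+5+7 = 24; finish at 24 weeks.
Schedule lies on that path, so at 3 weeks the path becomes 21 weeks.
New critical path: CFP→Keynotes→Sponsors→AVSetup = 6+7+3+7 = 23 ⇒ 23 weeks.

23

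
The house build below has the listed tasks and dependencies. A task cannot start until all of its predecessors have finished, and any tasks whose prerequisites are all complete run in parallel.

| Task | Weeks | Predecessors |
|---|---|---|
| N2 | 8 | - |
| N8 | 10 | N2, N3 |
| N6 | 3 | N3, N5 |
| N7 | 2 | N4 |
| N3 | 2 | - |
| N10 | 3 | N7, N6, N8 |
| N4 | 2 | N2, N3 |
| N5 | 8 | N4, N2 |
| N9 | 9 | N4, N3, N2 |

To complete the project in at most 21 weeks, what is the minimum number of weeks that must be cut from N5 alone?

Current finish: 24 weeks; target: 21.
N5 is on every critical path, so each week cut from N5 cuts the finish by one (this holds down to a finish of 21).
Need 24 − 21 = 3 weeks off N5 → N5 becomes 5 weeks, finish becomes 21.

3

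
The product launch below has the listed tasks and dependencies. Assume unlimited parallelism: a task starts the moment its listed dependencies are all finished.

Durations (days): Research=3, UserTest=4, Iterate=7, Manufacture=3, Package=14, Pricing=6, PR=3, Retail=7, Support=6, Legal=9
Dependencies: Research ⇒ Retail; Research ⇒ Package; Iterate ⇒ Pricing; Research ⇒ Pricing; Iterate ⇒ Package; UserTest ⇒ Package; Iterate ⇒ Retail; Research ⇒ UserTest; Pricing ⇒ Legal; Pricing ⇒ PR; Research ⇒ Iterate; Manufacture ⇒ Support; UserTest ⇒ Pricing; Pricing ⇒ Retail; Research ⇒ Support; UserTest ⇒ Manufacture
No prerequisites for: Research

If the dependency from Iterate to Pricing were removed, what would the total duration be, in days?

With the dependency in place, Research→Iterate→Pricing→Legal = 3+7+6+9 = 25 sets the finish at 25 days.
Without Iterate→Pricing, Pricing's earliest start moves from 10 to 7.
After: Research→Iterate→Package = 3+7+14 = 24 → 24 days.

24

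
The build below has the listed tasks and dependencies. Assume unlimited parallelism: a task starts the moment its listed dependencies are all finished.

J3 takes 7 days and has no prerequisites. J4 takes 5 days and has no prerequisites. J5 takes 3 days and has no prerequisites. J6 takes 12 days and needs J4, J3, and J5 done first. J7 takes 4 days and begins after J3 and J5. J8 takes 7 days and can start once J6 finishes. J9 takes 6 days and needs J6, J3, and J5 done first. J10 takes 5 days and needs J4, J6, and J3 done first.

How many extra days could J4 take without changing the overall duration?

Critical path: J3→J6→J8 = 7+12+7 = 26, so the finish is 26 days.
The longest chain containing J4 totals 24 days.
Float = 26 − 24 = 2.

2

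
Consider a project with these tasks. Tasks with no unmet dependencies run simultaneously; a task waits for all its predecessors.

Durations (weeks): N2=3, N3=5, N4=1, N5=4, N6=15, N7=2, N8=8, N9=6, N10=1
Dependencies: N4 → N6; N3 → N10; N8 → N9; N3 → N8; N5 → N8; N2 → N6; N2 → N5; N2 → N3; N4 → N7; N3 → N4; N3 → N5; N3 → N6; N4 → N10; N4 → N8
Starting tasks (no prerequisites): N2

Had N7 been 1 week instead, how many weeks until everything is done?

26

Actual critical path: N2→N3→N5→N8→N9 = 3+5+4+8+6 = 26 ⇒ 26 weeks.
The longest path through N7 is only 11 weeks, so N7 has float 15.
That remains the longest chain; total 26 weeks.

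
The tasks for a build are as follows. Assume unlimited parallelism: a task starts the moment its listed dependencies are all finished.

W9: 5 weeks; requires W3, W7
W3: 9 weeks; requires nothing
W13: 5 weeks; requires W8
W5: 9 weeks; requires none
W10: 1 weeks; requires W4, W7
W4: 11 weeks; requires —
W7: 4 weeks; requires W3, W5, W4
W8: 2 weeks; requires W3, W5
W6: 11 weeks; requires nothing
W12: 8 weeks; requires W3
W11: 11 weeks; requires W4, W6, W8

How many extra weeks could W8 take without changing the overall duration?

0

The longest chain is W3→W8→W11 = 9+2+11 = 22; overall finish 22 weeks.
Longest path through W8: 22 weeks (earliest finish 11, latest finish 11).
So W8 can slip 11 − 11 = 0 weeks.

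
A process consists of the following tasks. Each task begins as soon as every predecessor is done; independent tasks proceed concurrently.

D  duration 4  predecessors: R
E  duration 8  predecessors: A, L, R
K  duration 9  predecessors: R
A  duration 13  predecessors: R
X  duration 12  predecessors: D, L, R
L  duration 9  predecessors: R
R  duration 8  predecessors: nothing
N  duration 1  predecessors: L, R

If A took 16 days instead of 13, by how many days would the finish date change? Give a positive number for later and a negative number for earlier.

3

The binding path is R→A→E = 8+13+8 = 29; finish at 29 days.
A is on the critical path; changing it to 16 makes that path 32 days.
No other chain overtakes it, so the finish is 32 days.
Change in finish: 32 − 29 = +3 days.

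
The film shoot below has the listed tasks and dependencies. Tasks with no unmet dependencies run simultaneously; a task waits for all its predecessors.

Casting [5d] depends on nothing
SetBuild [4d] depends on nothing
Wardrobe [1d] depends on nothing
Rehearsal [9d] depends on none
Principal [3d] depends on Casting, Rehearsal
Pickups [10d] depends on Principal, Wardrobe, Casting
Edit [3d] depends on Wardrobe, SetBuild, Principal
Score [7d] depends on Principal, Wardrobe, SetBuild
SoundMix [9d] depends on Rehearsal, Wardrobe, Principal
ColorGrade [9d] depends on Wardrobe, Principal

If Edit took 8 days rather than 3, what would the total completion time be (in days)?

22

Actual critical path: Rehearsal→Principal→Pickups = 9+3+10 = 22 ⇒ 22 days.
Edit has 7 days of float (longest path through it is 15).
The critical path is still Rehearsal→Principal→Pickups; finish is now 22 days.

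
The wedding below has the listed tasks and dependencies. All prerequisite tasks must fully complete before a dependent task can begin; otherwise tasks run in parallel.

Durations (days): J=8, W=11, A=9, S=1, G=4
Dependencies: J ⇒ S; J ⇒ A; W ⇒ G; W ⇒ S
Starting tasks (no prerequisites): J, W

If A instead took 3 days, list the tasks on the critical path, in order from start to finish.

As given, the longest chain is J→A = 8+9 = 17, so the finish is 17 days.
A lies on that path, so at 3 days the path becomes 11 days.
The binding chain switches to W→G = 11+4 = 15; finish 15 days.

W, G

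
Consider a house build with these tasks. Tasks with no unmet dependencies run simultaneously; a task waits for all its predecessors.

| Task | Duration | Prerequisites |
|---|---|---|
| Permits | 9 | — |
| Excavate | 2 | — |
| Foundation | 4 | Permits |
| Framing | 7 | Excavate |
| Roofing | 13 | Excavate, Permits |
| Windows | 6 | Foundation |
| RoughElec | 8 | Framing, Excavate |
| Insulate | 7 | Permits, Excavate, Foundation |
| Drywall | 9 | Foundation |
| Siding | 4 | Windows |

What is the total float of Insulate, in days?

3

Critical path: Permits→Foundation→Windows→Siding = 9+4+6+4 = 23, so the finish is 23 days.
Longest path through Insulate: 20 days (earliest finish 20, latest finish 23).
So Insulate can slip 23 − 20 = 3 days.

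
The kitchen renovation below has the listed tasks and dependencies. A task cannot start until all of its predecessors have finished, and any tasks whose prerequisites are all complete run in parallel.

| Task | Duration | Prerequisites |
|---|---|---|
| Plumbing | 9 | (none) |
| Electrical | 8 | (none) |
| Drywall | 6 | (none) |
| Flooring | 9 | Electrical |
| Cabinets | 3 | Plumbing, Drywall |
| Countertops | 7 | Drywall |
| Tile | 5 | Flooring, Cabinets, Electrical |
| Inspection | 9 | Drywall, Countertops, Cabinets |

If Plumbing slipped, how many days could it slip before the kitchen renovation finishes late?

1

The longest chain is Electrical→Flooring→Tile = 8+9+5 = 22; overall finish 22 days.
Plumbing finishes as early as 9 and must finish by 10.
Slack of Plumbing = 1 − 0 = 1 day.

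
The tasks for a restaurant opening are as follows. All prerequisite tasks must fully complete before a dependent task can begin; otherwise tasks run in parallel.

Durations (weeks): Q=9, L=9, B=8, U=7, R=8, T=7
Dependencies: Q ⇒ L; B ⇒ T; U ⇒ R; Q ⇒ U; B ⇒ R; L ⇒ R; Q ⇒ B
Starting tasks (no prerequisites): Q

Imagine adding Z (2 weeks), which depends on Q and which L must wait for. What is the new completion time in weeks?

Originally the job takes 26 weeks.
With Z inserted, L now waits for max(Q, Z).
New critical path: Q→Z→L→R = 9+2+9+8 = 28 ⇒ 28 weeks.

28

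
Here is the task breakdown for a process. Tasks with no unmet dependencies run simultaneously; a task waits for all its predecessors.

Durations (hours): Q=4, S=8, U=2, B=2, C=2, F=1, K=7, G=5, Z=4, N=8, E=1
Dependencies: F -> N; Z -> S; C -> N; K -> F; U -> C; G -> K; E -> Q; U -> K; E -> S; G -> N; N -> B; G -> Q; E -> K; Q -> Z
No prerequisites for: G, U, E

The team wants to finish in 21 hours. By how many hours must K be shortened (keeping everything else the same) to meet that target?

Current finish: 23 hours; target: 21.
K is on every critical path, so each hour cut from K cuts the finish by one (this holds down to a finish of 21).
Need 23 − 21 = 2 hours off K → K becomes 5 hours, finish becomes 21.

2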